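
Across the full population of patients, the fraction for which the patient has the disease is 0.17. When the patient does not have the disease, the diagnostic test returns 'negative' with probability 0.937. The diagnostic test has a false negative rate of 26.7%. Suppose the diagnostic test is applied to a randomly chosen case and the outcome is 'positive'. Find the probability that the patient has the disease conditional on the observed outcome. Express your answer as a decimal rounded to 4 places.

P(H | E) ≈ 0.7044

Let H be the event that the patient has the disease. P(H) = 0.17, so P(¬H) = 0.83. With E the 'positive' result, P(E|H) = 0.733 and P(E|¬H) = 0.063.
P(E) = 0.733·0.17 + 0.063·0.83 = 0.12461 + 0.052290 = 0.17690.
By Bayes' theorem, P(H|E) = 0.12461 / 0.17690 = 0.7044.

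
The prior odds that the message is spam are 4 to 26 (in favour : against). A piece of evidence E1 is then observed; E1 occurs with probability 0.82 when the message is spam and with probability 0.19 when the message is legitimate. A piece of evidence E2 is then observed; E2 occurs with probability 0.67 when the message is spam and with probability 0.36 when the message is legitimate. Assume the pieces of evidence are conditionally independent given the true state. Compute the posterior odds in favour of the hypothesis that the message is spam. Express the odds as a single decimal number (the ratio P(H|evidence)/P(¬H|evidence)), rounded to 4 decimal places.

Prior odds = 4/26 = 0.15385.
Likelihood ratio for E1 = 0.82/0.19 = 4.3158.
Likelihood ratio for E2 = 0.67/0.36 = 1.8611.
Posterior odds = prior odds × LR₁ × LR₂ = 1.2357.

Posterior odds ≈ 1.2357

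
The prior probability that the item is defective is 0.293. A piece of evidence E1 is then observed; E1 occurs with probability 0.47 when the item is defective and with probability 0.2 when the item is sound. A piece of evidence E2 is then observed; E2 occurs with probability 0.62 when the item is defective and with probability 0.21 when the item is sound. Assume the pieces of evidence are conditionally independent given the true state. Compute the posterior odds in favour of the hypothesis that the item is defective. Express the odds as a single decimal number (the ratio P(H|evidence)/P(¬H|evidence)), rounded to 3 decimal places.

Prior odds = 0.293/(1−0.293) = 0.41443.
Likelihood ratio for E1 = 0.47/0.2 = 2.3500.
Likelihood ratio for E2 = 0.62/0.21 = 2.9524.
Posterior odds = prior odds × LR₁ × LR₂ = 2.8753.

Posterior odds ≈ 2.875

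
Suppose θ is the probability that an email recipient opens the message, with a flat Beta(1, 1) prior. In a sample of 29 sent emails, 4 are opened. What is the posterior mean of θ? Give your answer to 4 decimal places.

The binomial likelihood is conjugate to the Beta prior: with 4 successes and 25 failures, the posterior is Beta(1+4, 1+25) = Beta(5, 26).
Posterior mean = α/(α+β) = 5/31 = 0.1613.

Posterior mean ≈ 0.1613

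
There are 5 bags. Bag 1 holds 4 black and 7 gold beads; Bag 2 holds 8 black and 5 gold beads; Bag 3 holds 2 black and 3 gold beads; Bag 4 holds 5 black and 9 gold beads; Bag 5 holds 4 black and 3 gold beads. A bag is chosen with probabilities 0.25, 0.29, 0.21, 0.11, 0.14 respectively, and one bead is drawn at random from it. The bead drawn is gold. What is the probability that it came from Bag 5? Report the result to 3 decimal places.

Posterior probability ≈ 0.114

Tabulate prior·likelihood by source: [1] prior 0.25, lik 0.6364, product 0.1591; [2] prior 0.29, lik 0.3846, product 0.1115; [3] prior 0.21, lik 0.6, product 0.1260; [4] prior 0.11, lik 0.6429, product 0.07071; [5] prior 0.14, lik 0.4286, product 0.06000.
Normalizing constant = 0.52734; the posterior for Bag 5 is its product over the sum, 0.06000/0.52734 = 0.114.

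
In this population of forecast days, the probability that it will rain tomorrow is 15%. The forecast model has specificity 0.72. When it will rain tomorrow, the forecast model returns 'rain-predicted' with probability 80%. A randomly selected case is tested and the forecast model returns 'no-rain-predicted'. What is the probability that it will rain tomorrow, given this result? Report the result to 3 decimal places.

P(H | E) ≈ 0.047

Let H be the event that it will rain tomorrow. P(H) = 0.15, so P(¬H) = 0.85. With E the 'no-rain-predicted' result, P(E|H) = 0.2 and P(E|¬H) = 0.72.
P(E) = 0.2·0.15 + 0.72·0.85 = 0.030000 + 0.61200 = 0.64200.
By Bayes' theorem, P(H|E) = 0.030000 / 0.64200 = 0.047.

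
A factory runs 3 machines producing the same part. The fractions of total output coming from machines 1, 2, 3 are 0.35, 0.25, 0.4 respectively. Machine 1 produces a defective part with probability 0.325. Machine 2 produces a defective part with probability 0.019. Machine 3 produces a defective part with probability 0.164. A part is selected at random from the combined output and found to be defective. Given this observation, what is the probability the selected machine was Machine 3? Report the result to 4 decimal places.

Posterior probability ≈ 0.3563

P(defective|M1) = 0.325; P(defective|M2) = 0.019; P(defective|M3) = 0.164.
Prior × likelihood for each source: 0.35·0.325=0.1137, 0.25·0.019=0.004750, 0.4·0.164=0.06560. Summing gives P(defective) = 0.18410.
P(Machine 3 | defective) = 0.06560 / 0.18410 = 0.3563.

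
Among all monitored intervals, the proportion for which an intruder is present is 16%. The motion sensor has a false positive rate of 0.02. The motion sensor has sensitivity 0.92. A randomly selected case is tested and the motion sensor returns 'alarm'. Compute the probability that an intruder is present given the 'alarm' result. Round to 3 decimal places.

Let H be the event that an intruder is present. P(H) = 0.16, so P(¬H) = 0.84. With E the 'alarm' result, P(E|H) = 0.92 and P(E|¬H) = 0.02.
P(E) = 0.92·0.16 + 0.02·0.84 = 0.14720 + 0.016800 = 0.16400.
By Bayes' theorem, P(H|E) = 0.14720 / 0.16400 = 0.898.

P(H | E) ≈ 0.898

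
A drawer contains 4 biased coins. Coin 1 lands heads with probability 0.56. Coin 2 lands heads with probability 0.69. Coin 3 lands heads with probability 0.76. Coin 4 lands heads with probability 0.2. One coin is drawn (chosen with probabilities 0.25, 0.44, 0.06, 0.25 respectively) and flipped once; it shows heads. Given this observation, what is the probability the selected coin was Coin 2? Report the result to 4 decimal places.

Posterior probability ≈ 0.5631

P(heads|C1) = 0.56; P(heads|C2) = 0.69; P(heads|C3) = 0.76; P(heads|C4) = 0.2.
Prior × likelihood for each source: 0.25·0.56=0.1400, 0.44·0.69=0.3036, 0.06·0.76=0.04560, 0.25·0.2=0.05000. Summing gives P(heads) = 0.53920.
P(Coin 2 | heads) = 0.3036 / 0.53920 = 0.5631.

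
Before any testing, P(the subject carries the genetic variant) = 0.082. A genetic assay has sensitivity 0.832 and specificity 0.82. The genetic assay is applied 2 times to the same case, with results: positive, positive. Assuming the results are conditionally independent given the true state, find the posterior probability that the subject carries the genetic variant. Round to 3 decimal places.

Let H be the event that the subject carries the genetic variant; start with P(H) = 0.082. P('positive'|H) = 0.832, P('positive'|¬H) = 0.18.
Update on result 1 ('positive'): P(H) ← 0.832·0.0820 / (0.832·0.0820 + 0.18·0.9180) = 0.068224/0.23346 = 0.2922.
Update on result 2 ('positive'): P(H) ← 0.832·0.2922 / (0.832·0.2922 + 0.18·0.7078) = 0.24313/0.37053 = 0.6562.

Posterior P(H) ≈ 0.656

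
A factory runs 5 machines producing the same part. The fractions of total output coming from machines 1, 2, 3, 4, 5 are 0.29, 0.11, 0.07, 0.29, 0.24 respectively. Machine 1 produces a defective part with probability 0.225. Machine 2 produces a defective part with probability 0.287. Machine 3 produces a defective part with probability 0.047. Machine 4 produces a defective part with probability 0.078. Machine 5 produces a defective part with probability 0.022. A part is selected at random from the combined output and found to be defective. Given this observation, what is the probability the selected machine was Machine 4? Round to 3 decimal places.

Posterior probability ≈ 0.177

P(defective|M1) = 0.225; P(defective|M2) = 0.287; P(defective|M3) = 0.047; P(defective|M4) = 0.078; P(defective|M5) = 0.022.
Prior × likelihood for each source: 0.29·0.225=0.06525, 0.11·0.287=0.03157, 0.07·0.047=0.003290, 0.29·0.078=0.02262, 0.24·0.022=0.005280. Summing gives P(defective) = 0.12801.
P(Machine 4 | defective) = 0.02262 / 0.12801 = 0.177.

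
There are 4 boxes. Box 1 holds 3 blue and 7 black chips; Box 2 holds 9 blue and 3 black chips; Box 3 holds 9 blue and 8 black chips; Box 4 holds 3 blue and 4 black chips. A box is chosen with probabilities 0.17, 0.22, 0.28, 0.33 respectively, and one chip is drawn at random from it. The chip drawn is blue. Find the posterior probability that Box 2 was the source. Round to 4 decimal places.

Posterior probability ≈ 0.3263

P(blue|Box 1) = 0.3; P(blue|Box 2) = 0.75; P(blue|Box 3) = 0.5294; P(blue|Box 4) = 0.4286.
Prior × likelihood for each source: 0.17·0.3=0.05100, 0.22·0.75=0.1650, 0.28·0.5294=0.1482, 0.33·0.4286=0.1414. Summing gives P(blue) = 0.50566.
P(Box 2 | blue) = 0.1650 / 0.50566 = 0.3263.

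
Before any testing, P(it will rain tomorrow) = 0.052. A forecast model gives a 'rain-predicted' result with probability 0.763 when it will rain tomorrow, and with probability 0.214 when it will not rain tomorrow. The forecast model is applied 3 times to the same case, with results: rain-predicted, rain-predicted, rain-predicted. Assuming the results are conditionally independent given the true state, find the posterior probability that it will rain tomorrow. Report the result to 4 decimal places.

Posterior P(H) ≈ 0.7132

Let H be the event that it will rain tomorrow; start with P(H) = 0.052. P('rain-predicted'|H) = 0.763, P('rain-predicted'|¬H) = 0.214.
Update on result 1 ('rain-predicted'): P(H) ← 0.763·0.0520 / (0.763·0.0520 + 0.214·0.9480) = 0.039676/0.24255 = 0.1636.
Update on result 2 ('rain-predicted'): P(H) ← 0.763·0.1636 / (0.763·0.1636 + 0.214·0.8364) = 0.12481/0.30381 = 0.4108.
Update on result 3 ('rain-predicted'): P(H) ← 0.763·0.4108 / (0.763·0.4108 + 0.214·0.5892) = 0.31346/0.43954 = 0.7132.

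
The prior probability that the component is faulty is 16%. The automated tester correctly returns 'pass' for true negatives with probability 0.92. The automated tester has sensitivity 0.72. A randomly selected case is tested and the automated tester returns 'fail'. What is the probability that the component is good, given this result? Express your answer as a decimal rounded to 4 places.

P(¬H | E) ≈ 0.3684

Let H be the event that the component is faulty. P(H) = 0.16, so P(¬H) = 0.84. With E the 'fail' result, P(E|H) = 0.72 and P(E|¬H) = 0.08.
P(E) = 0.72·0.16 + 0.08·0.84 = 0.11520 + 0.067200 = 0.18240.
By Bayes' theorem, P(H|E) = 0.11520 / 0.18240 = 0.6316. Hence P(¬H|E) = 1 − 0.6316 = 0.3684.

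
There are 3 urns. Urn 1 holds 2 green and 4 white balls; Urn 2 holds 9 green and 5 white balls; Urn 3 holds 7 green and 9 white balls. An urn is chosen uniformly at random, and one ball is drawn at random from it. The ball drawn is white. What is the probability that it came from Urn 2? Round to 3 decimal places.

P(white|Urn 1) = 0.6667; P(white|Urn 2) = 0.3571; P(white|Urn 3) = 0.5625.
Prior × likelihood for each source: 0.333333·0.6667=0.2222, 0.333333·0.3571=0.1190, 0.333333·0.5625=0.1875. Summing gives P(white) = 0.52877.
P(Urn 2 | white) = 0.1190 / 0.52877 = 0.225.

Posterior probability ≈ 0.225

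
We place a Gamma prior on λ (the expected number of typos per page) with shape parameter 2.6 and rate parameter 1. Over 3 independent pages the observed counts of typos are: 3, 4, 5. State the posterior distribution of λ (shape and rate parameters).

The Poisson likelihood adds the total count to the shape and the number of exposure periods to the rate. Here ∑xᵢ = 12 and n = 3, so shape 2.6→14.6 and rate 1→4.

Posterior: Gamma(shape=14.6, rate=4)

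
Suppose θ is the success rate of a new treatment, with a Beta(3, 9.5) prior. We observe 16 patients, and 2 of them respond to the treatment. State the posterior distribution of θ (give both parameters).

The binomial likelihood is conjugate to the Beta prior: with 2 successes and 14 failures, the posterior is Beta(3+2, 9.5+14) = Beta(5, 23.5).

Posterior: Beta(5, 23.5)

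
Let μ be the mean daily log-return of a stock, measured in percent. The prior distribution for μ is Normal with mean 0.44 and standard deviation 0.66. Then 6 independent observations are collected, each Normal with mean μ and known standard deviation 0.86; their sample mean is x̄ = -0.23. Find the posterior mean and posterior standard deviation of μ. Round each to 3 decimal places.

With known σ, the Normal prior is conjugate. Weight on the data is w = (n/σ²)/(n/σ² + 1/τ₀²) = 8.11249/(8.11249+2.29568) = 0.77943.
Posterior mean = w·x̄ + (1−w)·μ₀ = 0.77943·-0.23 + 0.22057·0.44 = -0.082. Posterior variance = 1/(8.11249+2.29568) = 0.0960783, so SD = 0.310.

Posterior mean ≈ -0.082; posterior SD ≈ 0.310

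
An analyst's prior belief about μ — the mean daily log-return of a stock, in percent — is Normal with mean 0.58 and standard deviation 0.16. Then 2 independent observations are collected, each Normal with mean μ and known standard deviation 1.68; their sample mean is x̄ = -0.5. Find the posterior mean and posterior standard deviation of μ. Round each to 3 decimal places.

Prior precision 1/τ₀² = 1/0.16² = 39.0625; data precision n/σ² = 2/1.68² = 0.708617.
Posterior precision = 39.0625 + 0.708617 = 39.7711, giving posterior SD = 1/√39.7711 = 0.159.
Posterior mean = (39.0625·0.58 + 0.708617·-0.5) / 39.7711 = 0.561.

Posterior mean ≈ 0.561; posterior SD ≈ 0.159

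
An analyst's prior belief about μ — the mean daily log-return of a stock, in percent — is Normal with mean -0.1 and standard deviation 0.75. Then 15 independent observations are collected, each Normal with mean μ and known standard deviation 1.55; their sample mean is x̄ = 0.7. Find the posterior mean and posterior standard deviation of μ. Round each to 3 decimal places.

Posterior mean ≈ 0.523; posterior SD ≈ 0.353

With known σ, the Normal prior is conjugate. Weight on the data is w = (n/σ²)/(n/σ² + 1/τ₀²) = 6.24350/(6.24350+1.77778) = 0.77837.
Posterior mean = w·x̄ + (1−w)·μ₀ = 0.77837·0.7 + 0.22163·-0.1 = 0.523. Posterior variance = 1/(6.24350+1.77778) = 0.124668, so SD = 0.353.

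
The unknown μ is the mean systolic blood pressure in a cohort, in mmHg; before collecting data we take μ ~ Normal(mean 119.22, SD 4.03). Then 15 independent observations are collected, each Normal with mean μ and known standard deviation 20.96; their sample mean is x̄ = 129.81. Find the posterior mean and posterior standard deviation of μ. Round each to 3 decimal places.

Prior precision 1/τ₀² = 1/4.03² = 0.0615729; data precision n/σ² = 15/20.96² = 0.0341436.
Posterior precision = 0.0615729 + 0.0341436 = 0.0957165, giving posterior SD = 1/√0.0957165 = 3.232.
Posterior mean = (0.0615729·119.22 + 0.0341436·129.81) / 0.0957165 = 122.998.

Posterior mean ≈ 122.998; posterior SD ≈ 3.232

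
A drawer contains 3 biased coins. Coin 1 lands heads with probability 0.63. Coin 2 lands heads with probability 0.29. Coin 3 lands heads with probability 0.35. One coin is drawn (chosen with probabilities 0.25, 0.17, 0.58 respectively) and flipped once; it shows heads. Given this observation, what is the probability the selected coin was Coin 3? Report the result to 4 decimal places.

Tabulate prior·likelihood by source: [1] prior 0.25, lik 0.63, product 0.1575; [2] prior 0.17, lik 0.29, product 0.04930; [3] prior 0.58, lik 0.35, product 0.2030.
Normalizing constant = 0.40980; the posterior for Coin 3 is its product over the sum, 0.2030/0.40980 = 0.4954.

Posterior probability ≈ 0.4954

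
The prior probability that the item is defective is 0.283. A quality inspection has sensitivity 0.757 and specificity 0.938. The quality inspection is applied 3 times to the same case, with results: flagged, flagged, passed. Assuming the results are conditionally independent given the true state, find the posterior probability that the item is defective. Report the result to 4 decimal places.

Posterior P(H) ≈ 0.9384

Let H be the event that the item is defective; start with P(H) = 0.283. P('flagged'|H) = 0.757, P('flagged'|¬H) = 0.062.
Update on result 1 ('flagged'): P(H) ← 0.757·0.2830 / (0.757·0.2830 + 0.062·0.7170) = 0.21423/0.25868 = 0.8282.
Update on result 2 ('flagged'): P(H) ← 0.757·0.8282 / (0.757·0.8282 + 0.062·0.1718) = 0.62691/0.63757 = 0.9833.
Update on result 3 ('passed'): P(H) ← 0.243·0.9833 / (0.243·0.9833 + 0.938·0.0167) = 0.23894/0.25461 = 0.9384.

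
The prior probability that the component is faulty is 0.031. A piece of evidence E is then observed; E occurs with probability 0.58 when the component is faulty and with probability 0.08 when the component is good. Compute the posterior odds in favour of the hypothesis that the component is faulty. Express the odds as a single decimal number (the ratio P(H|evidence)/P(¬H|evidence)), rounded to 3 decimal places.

Prior odds = 0.031/(1−0.031) = 0.031992. In log-odds, ln(0.031992) = -3.4423.
Add log likelihood ratio: ln(7.2500) = 1.9810.
Posterior log-odds = -1.4613, so posterior odds = exp(-1.4613) = 0.23194.

Posterior odds ≈ 0.232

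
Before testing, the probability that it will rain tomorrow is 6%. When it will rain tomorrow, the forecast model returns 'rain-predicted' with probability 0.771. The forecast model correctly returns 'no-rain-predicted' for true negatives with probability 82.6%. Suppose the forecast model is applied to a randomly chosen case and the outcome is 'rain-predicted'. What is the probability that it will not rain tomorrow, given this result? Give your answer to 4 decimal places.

Let H be the event that it will rain tomorrow. P(H) = 0.06, so P(¬H) = 0.94. With E the 'rain-predicted' result, P(E|H) = 0.771 and P(E|¬H) = 0.174.
P(E) = 0.771·0.06 + 0.174·0.94 = 0.046260 + 0.16356 = 0.20982.
By Bayes' theorem, P(H|E) = 0.046260 / 0.20982 = 0.2205. Hence P(¬H|E) = 1 − 0.2205 = 0.7795.

P(¬H | E) ≈ 0.7795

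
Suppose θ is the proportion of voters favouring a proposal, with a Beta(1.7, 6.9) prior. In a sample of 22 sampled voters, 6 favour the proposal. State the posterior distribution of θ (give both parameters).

Posterior: Beta(7.7, 22.9)

The binomial likelihood is conjugate to the Beta prior: with 6 successes and 16 failures, the posterior is Beta(1.7+6, 6.9+16) = Beta(7.7, 22.9).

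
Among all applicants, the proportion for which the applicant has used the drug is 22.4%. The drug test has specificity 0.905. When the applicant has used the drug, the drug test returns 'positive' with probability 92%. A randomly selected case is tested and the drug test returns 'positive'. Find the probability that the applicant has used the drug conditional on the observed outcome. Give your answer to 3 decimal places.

P(H | E) ≈ 0.737

Write H for 'the applicant has used the drug'. Prior odds H:¬H = 0.224/0.776 = 0.28866. For the 'positive' outcome, the likelihood ratio is 0.92/0.095 = 9.6842.
Posterior odds = 0.28866 × 9.6842 = 2.7954, so P(H|E) = 2.7954/(1+2.7954) = 0.737.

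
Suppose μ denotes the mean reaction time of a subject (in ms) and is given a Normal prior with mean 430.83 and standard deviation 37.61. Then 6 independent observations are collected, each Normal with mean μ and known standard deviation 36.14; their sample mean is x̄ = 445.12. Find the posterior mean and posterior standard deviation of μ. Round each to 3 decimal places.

Prior precision 1/τ₀² = 1/37.61² = 0.00070696; data precision n/σ² = 6/36.14² = 0.00459383.
Posterior precision = 0.00070696 + 0.00459383 = 0.00530079, giving posterior SD = 1/√0.00530079 = 13.735.
Posterior mean = (0.00070696·430.83 + 0.00459383·445.12) / 0.00530079 = 443.214.

Posterior mean ≈ 443.214; posterior SD ≈ 13.735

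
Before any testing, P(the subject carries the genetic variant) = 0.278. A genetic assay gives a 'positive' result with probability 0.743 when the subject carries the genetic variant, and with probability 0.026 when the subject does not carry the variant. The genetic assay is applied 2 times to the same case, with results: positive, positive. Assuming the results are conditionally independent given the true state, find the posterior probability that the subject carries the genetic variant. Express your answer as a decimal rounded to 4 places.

Posterior P(H) ≈ 0.9968

With H the event that the subject carries the genetic variant, the joint likelihood of the observed sequence is P(data|H) = 0.743·0.743 = 0.55205 and P(data|¬H) = 0.026·0.026 = 0.00067600.
Bayes: P(H|data) = 0.278·0.55205 / (0.278·0.55205 + 0.722·0.00067600) = 0.15347/0.15396 = 0.9968.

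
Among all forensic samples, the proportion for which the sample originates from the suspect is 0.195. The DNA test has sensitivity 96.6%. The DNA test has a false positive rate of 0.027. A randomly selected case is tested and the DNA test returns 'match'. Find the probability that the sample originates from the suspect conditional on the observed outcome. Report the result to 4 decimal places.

Let H be the event that the sample originates from the suspect. P(H) = 0.195, so P(¬H) = 0.805. With E the 'match' result, P(E|H) = 0.966 and P(E|¬H) = 0.027.
P(E) = 0.966·0.195 + 0.027·0.805 = 0.18837 + 0.021735 = 0.21011.
By Bayes' theorem, P(H|E) = 0.18837 / 0.21011 = 0.8966.

P(H | E) ≈ 0.8966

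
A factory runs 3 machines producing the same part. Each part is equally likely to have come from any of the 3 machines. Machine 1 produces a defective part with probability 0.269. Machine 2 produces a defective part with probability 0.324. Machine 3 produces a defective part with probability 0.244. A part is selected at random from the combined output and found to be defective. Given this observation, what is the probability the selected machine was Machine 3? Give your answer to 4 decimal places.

Posterior probability ≈ 0.2915

Tabulate prior·likelihood by source: [1] prior 0.333333, lik 0.269, product 0.08967; [2] prior 0.333333, lik 0.324, product 0.1080; [3] prior 0.333333, lik 0.244, product 0.08133.
Normalizing constant = 0.27900; the posterior for Machine 3 is its product over the sum, 0.08133/0.27900 = 0.2915.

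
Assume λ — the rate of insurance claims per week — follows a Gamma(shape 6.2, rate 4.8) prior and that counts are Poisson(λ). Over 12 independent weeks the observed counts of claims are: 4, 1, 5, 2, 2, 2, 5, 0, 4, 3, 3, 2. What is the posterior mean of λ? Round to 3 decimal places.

Posterior mean ≈ 2.333

The Poisson likelihood adds the total count to the shape and the number of exposure periods to the rate. Here ∑xᵢ = 33 and n = 12, so shape 6.2→39.2 and rate 4.8→16.8.
E[λ | data] = 39.2/16.8 = 2.333.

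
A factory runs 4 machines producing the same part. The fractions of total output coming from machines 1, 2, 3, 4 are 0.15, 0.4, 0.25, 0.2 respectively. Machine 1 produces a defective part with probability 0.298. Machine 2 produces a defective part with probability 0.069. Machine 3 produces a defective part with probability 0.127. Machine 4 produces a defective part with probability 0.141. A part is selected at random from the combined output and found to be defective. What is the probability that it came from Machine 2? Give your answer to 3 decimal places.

Posterior probability ≈ 0.209

P(defective|M1) = 0.298; P(defective|M2) = 0.069; P(defective|M3) = 0.127; P(defective|M4) = 0.141.
Prior × likelihood for each source: 0.15·0.298=0.04470, 0.4·0.069=0.02760, 0.25·0.127=0.03175, 0.2·0.141=0.02820. Summing gives P(defective) = 0.13225.
P(Machine 2 | defective) = 0.02760 / 0.13225 = 0.209.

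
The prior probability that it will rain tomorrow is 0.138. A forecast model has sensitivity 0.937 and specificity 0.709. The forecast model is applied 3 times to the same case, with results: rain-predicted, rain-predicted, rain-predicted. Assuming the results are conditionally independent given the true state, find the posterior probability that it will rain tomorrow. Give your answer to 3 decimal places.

Let H be the event that it will rain tomorrow; start with P(H) = 0.138. P('rain-predicted'|H) = 0.937, P('rain-predicted'|¬H) = 0.291.
Update on result 1 ('rain-predicted'): P(H) ← 0.937·0.1380 / (0.937·0.1380 + 0.291·0.8620) = 0.12931/0.38015 = 0.3401.
Update on result 2 ('rain-predicted'): P(H) ← 0.937·0.3401 / (0.937·0.3401 + 0.291·0.6599) = 0.31872/0.51073 = 0.6240.
Update on result 3 ('rain-predicted'): P(H) ← 0.937·0.6240 / (0.937·0.6240 + 0.291·0.3760) = 0.58472/0.69413 = 0.8424.

Posterior P(H) ≈ 0.842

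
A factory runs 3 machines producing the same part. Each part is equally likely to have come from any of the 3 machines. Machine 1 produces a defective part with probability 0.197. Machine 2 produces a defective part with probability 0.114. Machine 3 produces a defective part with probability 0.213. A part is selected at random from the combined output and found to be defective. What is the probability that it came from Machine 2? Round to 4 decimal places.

Posterior probability ≈ 0.2176

P(defective|M1) = 0.197; P(defective|M2) = 0.114; P(defective|M3) = 0.213.
Prior × likelihood for each source: 0.333333·0.197=0.06567, 0.333333·0.114=0.03800, 0.333333·0.213=0.07100. Summing gives P(defective) = 0.17467.
P(Machine 2 | defective) = 0.03800 / 0.17467 = 0.2176.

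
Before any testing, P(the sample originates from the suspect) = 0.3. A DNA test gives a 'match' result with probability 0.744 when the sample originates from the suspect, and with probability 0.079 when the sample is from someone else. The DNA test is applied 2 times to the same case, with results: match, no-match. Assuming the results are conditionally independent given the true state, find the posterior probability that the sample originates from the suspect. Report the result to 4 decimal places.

Posterior P(H) ≈ 0.5287

Let H be the event that the sample originates from the suspect; start with P(H) = 0.3. P('match'|H) = 0.744, P('match'|¬H) = 0.079.
Update on result 1 ('match'): P(H) ← 0.744·0.3000 / (0.744·0.3000 + 0.079·0.7000) = 0.22320/0.27850 = 0.8014.
Update on result 2 ('no-match'): P(H) ← 0.256·0.8014 / (0.256·0.8014 + 0.921·0.1986) = 0.20517/0.38804 = 0.5287.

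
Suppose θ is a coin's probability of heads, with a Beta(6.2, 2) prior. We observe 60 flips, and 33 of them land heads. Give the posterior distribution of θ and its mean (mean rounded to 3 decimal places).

Posterior: Beta(39.2, 29); mean ≈ 0.575

The binomial likelihood is conjugate to the Beta prior: with 33 successes and 27 failures, the posterior is Beta(6.2+33, 2+27) = Beta(39.2, 29).
E[θ | data] = 39.2/(39.2+29) = 0.575.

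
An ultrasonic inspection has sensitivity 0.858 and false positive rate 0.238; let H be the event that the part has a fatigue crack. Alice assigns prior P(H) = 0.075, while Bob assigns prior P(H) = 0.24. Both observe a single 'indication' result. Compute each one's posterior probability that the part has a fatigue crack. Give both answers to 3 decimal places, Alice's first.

P('+'|H) = 0.858, P('+'|¬H) = 0.238.
Alice: numerator 0.858·0.075 = 0.064350; evidence = 0.064350+0.238·0.925 = 0.28450; posterior = 0.226.
Bob: numerator 0.858·0.24 = 0.20592; evidence = 0.20592+0.238·0.76 = 0.38680; posterior = 0.532.

Alice: 0.226; Bob: 0.532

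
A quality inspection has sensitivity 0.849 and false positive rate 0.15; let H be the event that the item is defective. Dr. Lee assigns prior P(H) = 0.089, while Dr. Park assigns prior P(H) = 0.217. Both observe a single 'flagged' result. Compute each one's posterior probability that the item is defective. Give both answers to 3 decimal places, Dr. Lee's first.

Dr. Lee: 0.356; Dr. Park: 0.611

P('+'|H) = 0.849, P('+'|¬H) = 0.15.
Dr. Lee: numerator 0.849·0.089 = 0.075561; evidence = 0.075561+0.15·0.911 = 0.21221; posterior = 0.356.
Dr. Park: numerator 0.849·0.217 = 0.18423; evidence = 0.18423+0.15·0.783 = 0.30168; posterior = 0.611.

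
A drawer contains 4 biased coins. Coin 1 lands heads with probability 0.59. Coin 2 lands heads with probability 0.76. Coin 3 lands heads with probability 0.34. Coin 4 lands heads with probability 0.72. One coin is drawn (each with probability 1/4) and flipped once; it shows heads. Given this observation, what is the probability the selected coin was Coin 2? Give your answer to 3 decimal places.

Posterior probability ≈ 0.315

P(heads|C1) = 0.59; P(heads|C2) = 0.76; P(heads|C3) = 0.34; P(heads|C4) = 0.72.
Prior × likelihood for each source: 0.25·0.59=0.1475, 0.25·0.76=0.1900, 0.25·0.34=0.08500, 0.25·0.72=0.1800. Summing gives P(heads) = 0.60250.
P(Coin 2 | heads) = 0.1900 / 0.60250 = 0.315.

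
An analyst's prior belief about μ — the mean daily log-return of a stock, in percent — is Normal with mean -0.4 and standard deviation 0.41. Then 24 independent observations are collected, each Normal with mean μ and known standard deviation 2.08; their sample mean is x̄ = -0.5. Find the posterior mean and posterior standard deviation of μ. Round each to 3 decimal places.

Prior precision 1/τ₀² = 1/0.41² = 5.94884; data precision n/σ² = 24/2.08² = 5.54734.
Posterior precision = 5.94884 + 5.54734 = 11.4962, giving posterior SD = 1/√11.4962 = 0.295.
Posterior mean = (5.94884·-0.4 + 5.54734·-0.5) / 11.4962 = -0.448.

Posterior mean ≈ -0.448; posterior SD ≈ 0.295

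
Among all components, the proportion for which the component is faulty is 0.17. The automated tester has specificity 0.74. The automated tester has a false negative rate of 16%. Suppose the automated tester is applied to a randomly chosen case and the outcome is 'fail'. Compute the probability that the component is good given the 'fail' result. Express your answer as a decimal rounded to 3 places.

P(¬H | E) ≈ 0.602

Let H be the event that the component is faulty. P(H) = 0.17, so P(¬H) = 0.83. With E the 'fail' result, P(E|H) = 0.84 and P(E|¬H) = 0.26.
P(E) = 0.84·0.17 + 0.26·0.83 = 0.14280 + 0.21580 = 0.35860.
By Bayes' theorem, P(H|E) = 0.14280 / 0.35860 = 0.398. Hence P(¬H|E) = 1 − 0.398 = 0.602.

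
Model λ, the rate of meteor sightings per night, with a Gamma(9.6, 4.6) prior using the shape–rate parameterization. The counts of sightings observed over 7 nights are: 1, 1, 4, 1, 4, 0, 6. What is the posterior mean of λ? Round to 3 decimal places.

Posterior mean ≈ 2.293

The Poisson likelihood adds the total count to the shape and the number of exposure periods to the rate. Here ∑xᵢ = 17 and n = 7, so shape 9.6→26.6 and rate 4.6→11.6.
E[λ | data] = 26.6/11.6 = 2.293.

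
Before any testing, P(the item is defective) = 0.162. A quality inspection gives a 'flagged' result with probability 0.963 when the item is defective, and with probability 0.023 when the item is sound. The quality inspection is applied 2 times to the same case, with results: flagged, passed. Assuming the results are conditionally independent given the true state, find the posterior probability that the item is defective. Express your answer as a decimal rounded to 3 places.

Posterior P(H) ≈ 0.235

Let H be the event that the item is defective; start with P(H) = 0.162. P('flagged'|H) = 0.963, P('flagged'|¬H) = 0.023.
Update on result 1 ('flagged'): P(H) ← 0.963·0.1620 / (0.963·0.1620 + 0.023·0.8380) = 0.15601/0.17528 = 0.8900.
Update on result 2 ('passed'): P(H) ← 0.037·0.8900 / (0.037·0.8900 + 0.977·0.1100) = 0.032931/0.14036 = 0.2346.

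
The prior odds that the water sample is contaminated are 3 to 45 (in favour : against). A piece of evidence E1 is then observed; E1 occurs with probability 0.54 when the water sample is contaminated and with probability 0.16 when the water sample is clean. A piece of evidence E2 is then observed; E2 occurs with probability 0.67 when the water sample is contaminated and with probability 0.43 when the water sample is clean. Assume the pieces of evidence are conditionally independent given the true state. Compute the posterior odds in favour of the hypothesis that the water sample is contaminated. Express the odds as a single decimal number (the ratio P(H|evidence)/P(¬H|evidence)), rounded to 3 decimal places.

Posterior odds ≈ 0.351

Prior odds = 3/45 = 0.066667. In log-odds, ln(0.066667) = -2.7081.
Add log likelihood ratios: ln(3.3750) + ln(1.5581) = 1.6599.
Posterior log-odds = -1.0482, so posterior odds = exp(-1.0482) = 0.35058.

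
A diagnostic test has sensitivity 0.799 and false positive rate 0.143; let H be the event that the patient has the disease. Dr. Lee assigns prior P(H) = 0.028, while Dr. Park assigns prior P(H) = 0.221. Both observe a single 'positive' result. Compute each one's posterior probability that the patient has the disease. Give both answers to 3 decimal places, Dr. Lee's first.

Dr. Lee: 0.139; Dr. Park: 0.613

The likelihood ratio for a 'positive' result is 0.799/0.143 = 5.5874.
Dr. Lee: prior odds 0.028/0.972 = 0.028807; posterior odds 0.16095; posterior probability 0.139.
Dr. Park: prior odds 0.221/0.779 = 0.28370; posterior odds 1.5851; posterior probability 0.613.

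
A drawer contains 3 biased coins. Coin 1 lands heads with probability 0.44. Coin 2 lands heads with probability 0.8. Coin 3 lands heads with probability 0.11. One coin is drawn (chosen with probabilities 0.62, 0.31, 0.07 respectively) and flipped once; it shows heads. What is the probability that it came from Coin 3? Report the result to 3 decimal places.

P(heads|C1) = 0.44; P(heads|C2) = 0.8; P(heads|C3) = 0.11.
Prior × likelihood for each source: 0.62·0.44=0.2728, 0.31·0.8=0.2480, 0.07·0.11=0.007700. Summing gives P(heads) = 0.52850.
P(Coin 3 | heads) = 0.007700 / 0.52850 = 0.015.

Posterior probability ≈ 0.015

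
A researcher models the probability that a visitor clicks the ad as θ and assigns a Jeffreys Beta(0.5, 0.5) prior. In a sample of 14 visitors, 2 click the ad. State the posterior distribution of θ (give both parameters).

Posterior: Beta(2.5, 12.5)

The binomial likelihood is conjugate to the Beta prior: with 2 successes and 12 failures, the posterior is Beta(0.5+2, 0.5+12) = Beta(2.5, 12.5).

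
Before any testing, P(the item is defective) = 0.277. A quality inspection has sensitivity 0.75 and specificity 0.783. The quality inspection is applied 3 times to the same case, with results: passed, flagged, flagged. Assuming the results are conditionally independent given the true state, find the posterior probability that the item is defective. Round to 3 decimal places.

Let H be the event that the item is defective; start with P(H) = 0.277. P('flagged'|H) = 0.75, P('flagged'|¬H) = 0.217.
Update on result 1 ('passed'): P(H) ← 0.25·0.2770 / (0.25·0.2770 + 0.783·0.7230) = 0.069250/0.63536 = 0.1090.
Update on result 2 ('flagged'): P(H) ← 0.75·0.1090 / (0.75·0.1090 + 0.217·0.8910) = 0.081745/0.27509 = 0.2972.
Update on result 3 ('flagged'): P(H) ← 0.75·0.2972 / (0.75·0.2972 + 0.217·0.7028) = 0.22287/0.37538 = 0.5937.

Posterior P(H) ≈ 0.594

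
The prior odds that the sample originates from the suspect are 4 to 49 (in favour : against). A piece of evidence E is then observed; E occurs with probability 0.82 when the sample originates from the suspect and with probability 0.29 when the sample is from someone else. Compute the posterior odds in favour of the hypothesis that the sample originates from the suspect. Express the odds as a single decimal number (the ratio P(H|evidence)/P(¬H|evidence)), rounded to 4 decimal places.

Prior odds = 4/49 = 0.081633. In log-odds, ln(0.081633) = -2.5055.
Add log likelihood ratio: ln(2.8276) = 1.0394.
Posterior log-odds = -1.4661, so posterior odds = exp(-1.4661) = 0.23082.

Posterior odds ≈ 0.2308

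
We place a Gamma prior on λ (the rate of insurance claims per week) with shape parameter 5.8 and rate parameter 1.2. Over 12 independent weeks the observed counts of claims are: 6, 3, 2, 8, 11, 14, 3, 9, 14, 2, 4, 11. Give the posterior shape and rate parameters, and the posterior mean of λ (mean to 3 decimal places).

Posterior: Gamma(shape=92.8, rate=13.2); mean ≈ 7.030

The Poisson likelihood adds the total count to the shape and the number of exposure periods to the rate. Here ∑xᵢ = 87 and n = 12, so shape 5.8→92.8 and rate 1.2→13.2.
E[λ | data] = 92.8/13.2 = 7.030.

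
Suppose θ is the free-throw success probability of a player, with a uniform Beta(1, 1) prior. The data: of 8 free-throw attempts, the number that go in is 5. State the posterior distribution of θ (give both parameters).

Posterior: Beta(6, 4)

The binomial likelihood is conjugate to the Beta prior: with 5 successes and 3 failures, the posterior is Beta(1+5, 1+3) = Beta(6, 4).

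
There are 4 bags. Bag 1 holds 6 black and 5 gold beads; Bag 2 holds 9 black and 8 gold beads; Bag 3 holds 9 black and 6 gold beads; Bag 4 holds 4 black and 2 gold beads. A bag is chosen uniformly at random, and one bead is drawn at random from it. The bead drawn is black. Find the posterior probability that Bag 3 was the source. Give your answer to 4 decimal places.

Posterior probability ≈ 0.2562

Tabulate prior·likelihood by source: [1] prior 0.25, lik 0.5455, product 0.1364; [2] prior 0.25, lik 0.5294, product 0.1324; [3] prior 0.25, lik 0.6, product 0.1500; [4] prior 0.25, lik 0.6667, product 0.1667.
Normalizing constant = 0.58538; the posterior for Bag 3 is its product over the sum, 0.1500/0.58538 = 0.2562.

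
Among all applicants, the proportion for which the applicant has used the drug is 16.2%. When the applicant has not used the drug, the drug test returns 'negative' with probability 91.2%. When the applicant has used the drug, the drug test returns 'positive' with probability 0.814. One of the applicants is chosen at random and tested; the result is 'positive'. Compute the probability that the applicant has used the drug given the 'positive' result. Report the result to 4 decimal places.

Let H be the event that the applicant has used the drug. P(H) = 0.162, so P(¬H) = 0.838. With E the 'positive' result, P(E|H) = 0.814 and P(E|¬H) = 0.088.
P(E) = 0.814·0.162 + 0.088·0.838 = 0.13187 + 0.073744 = 0.20561.
By Bayes' theorem, P(H|E) = 0.13187 / 0.20561 = 0.6413.

P(H | E) ≈ 0.6413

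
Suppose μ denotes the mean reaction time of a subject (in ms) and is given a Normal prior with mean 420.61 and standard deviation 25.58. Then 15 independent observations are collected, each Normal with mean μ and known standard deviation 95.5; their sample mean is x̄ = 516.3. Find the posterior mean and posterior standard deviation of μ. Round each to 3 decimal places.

Prior precision 1/τ₀² = 1/25.58² = 0.00152827; data precision n/σ² = 15/95.5² = 0.00164469.
Posterior precision = 0.00152827 + 0.00164469 = 0.00317296, giving posterior SD = 1/√0.00317296 = 17.753.
Posterior mean = (0.00152827·420.61 + 0.00164469·516.3) / 0.00317296 = 470.211.

Posterior mean ≈ 470.211; posterior SD ≈ 17.753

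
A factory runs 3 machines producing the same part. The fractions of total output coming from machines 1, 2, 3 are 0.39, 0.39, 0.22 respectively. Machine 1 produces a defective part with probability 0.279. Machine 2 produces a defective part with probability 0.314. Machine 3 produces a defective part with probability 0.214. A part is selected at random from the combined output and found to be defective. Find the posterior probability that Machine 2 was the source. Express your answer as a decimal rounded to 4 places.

Posterior probability ≈ 0.4399

Tabulate prior·likelihood by source: [1] prior 0.39, lik 0.279, product 0.1088; [2] prior 0.39, lik 0.314, product 0.1225; [3] prior 0.22, lik 0.214, product 0.04708.
Normalizing constant = 0.27835; the posterior for Machine 2 is its product over the sum, 0.1225/0.27835 = 0.4399.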